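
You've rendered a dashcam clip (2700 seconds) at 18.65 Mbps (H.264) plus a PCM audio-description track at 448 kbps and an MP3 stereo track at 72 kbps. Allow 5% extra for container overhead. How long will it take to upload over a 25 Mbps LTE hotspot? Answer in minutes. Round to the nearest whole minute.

36 minutes

Audio total: 448 + 72 = 520 kbps = 0.520 Mbps.
Total bitrate: 19.170 Mbps.
File: 19.170 Mbps × 2700 s = 51759.0 Mb.
With 5% container overhead: ×1.05. → 54346.9 Mb.
At 25 Mbps: 54346.9 / 25 = 2173.9 s ≈ 36.2 minutes.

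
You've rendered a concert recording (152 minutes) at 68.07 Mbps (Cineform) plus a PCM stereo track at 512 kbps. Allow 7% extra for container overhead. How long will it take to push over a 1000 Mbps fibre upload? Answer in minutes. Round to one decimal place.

152 min = 9120 s
Audio: 512 kbps = 0.512 Mbps.
Total bitrate: 68.582 Mbps.
File: 68.582 Mbps × 9120 s = 625467.8 Mb.
With 7% container overhead: ×1.07. → 669250.6 Mb.
At 1000 Mbps: 669250.6 / 1000 = 669.3 s ≈ 11.2 minutes.

11.2 minutes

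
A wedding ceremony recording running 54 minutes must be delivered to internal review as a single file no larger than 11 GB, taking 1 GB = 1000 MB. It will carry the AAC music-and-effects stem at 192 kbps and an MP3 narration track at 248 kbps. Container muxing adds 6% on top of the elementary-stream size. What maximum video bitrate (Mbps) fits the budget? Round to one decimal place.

Budget: 11 GB = 88000.0 Mb.
Stream payload after overhead: 88000.0 / 1.06 = 83018.9 Mb.
54 min = 3240 s
Total bitrate budget: 83018.9 Mb / 3240 s = 25.623 Mbps.
Audio total: 192 + 248 = 440 kbps = 0.440 Mbps.
Video: 25.623 − 0.440 = 25.183 Mbps.

25.2 Mbps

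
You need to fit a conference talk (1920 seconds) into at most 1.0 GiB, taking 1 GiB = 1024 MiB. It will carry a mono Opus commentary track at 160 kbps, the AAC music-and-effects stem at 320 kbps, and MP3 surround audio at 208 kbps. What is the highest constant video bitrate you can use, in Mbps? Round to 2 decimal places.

Budget: 1.0 GiB = 8589.9 Mb.
Total bitrate budget: 8589.9 Mb / 1920 s = 4.474 Mbps.
Audio total: 160 + 320 + 208 = 688 kbps = 0.688 Mbps.
Video: 4.474 − 0.688 = 3.786 Mbps.

3.79 Mbps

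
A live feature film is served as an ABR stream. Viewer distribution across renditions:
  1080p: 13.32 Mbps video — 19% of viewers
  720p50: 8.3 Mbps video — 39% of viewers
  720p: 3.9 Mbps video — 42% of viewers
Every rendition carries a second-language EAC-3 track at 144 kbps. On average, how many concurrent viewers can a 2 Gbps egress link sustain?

Audio: 144 kbps = 0.144 Mbps.
Average per-viewer bitrate: 0.19×13.464 + 0.39×8.444 + 0.42×4.044 = 7.550 Mbps.
2 Gbps = 2,000 Mbps; 2,000 / 7.550 = 264.91 → 264.

264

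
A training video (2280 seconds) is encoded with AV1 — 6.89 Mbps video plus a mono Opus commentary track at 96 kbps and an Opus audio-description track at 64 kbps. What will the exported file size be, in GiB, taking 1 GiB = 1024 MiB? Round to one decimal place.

Audio total: 96 + 64 = 160 kbps = 0.160 Mbps.
Total bitrate: 6.89 + 0.160 = 7.050 Mbps.
Stream data: 7.050 Mbps × 2280 s = 16074.0 Mb.
16,074 Mb = 2,009,250,000 bytes ÷ 1,073,741,824 = 1.871 GiB.

1.9 GiB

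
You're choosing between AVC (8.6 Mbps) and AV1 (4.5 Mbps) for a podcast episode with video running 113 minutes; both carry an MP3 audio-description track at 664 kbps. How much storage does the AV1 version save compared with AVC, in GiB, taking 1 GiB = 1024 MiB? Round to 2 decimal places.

3.24 GiB

113 min = 6780 s
Audio: 664 kbps = 0.664 Mbps.
AVC: 9.264 Mbps × 6780 s = 62809.9 Mb = 7.312 GiB.
AV1: 5.164 Mbps × 6780 s = 35011.9 Mb = 4.076 GiB.
Saving: 7.312 − 4.076 = 3.236 GiB.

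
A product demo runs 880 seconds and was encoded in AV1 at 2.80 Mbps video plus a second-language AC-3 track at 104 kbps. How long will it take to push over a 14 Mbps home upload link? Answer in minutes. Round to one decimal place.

Audio: 104 kbps = 0.104 Mbps.
Total bitrate: 2.904 Mbps.
File: 2.904 Mbps × 880 s = 2555.5 Mb.
At 14 Mbps: 2555.5 / 14 = 182.5 s ≈ 3.04 minutes.

3.0 minutes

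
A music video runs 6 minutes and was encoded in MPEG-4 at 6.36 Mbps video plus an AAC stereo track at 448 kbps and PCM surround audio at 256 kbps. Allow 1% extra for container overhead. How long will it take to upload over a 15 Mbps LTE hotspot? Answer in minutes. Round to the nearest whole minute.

3 minutes

6 min = 360 s
Audio total: 448 + 256 = 704 kbps = 0.704 Mbps.
Total bitrate: 7.064 Mbps.
File: 7.064 Mbps × 360 s = 2543.0 Mb.
With 1% container overhead: ×1.01. → 2568.5 Mb.
At 15 Mbps: 2568.5 / 15 = 171.2 s ≈ 2.85 minutes.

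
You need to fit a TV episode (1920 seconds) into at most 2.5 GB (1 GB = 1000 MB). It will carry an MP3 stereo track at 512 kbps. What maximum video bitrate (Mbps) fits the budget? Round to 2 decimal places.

9.90 Mbps

Budget: 2.5 GB = 20000.0 Mb.
Total bitrate budget: 20000.0 Mb / 1920 s = 10.417 Mbps.
Audio: 512 kbps = 0.512 Mbps.
Video: 10.417 − 0.512 = 9.905 Mbps.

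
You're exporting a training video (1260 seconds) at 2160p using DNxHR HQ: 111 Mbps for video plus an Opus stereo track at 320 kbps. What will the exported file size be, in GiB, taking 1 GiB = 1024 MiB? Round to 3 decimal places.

16.329 GiB

Audio: 320 kbps = 0.320 Mbps.
Total bitrate: 111 + 0.320 = 111.320 Mbps.
Stream data: 111.320 Mbps × 1260 s = 140263.2 Mb.
140,263 Mb = 17,532,900,000 bytes ÷ 1,073,741,824 = 16.33 GiB.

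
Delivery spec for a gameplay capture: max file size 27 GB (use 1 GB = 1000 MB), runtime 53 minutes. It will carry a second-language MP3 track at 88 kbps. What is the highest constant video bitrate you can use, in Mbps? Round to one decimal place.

67.8 Mbps

Budget: 27 GB = 216000.0 Mb.
53 min = 3180 s
Total bitrate budget: 216000.0 Mb / 3180 s = 67.925 Mbps.
Audio: 88 kbps = 0.088 Mbps.
Video: 67.925 − 0.088 = 67.837 Mbps.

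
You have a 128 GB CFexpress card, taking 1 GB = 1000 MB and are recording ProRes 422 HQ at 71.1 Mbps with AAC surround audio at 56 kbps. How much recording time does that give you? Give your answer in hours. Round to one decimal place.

4.0 hours

Audio: 56 kbps = 0.056 Mbps.
Total bitrate: 71.1 + 0.056 = 71.156 Mbps.
Capacity: 128 GB = 1,024,000 Mb.
Recording time: 1,024,000 / 71.156 = 14,391 s ≈ 4.00 hours.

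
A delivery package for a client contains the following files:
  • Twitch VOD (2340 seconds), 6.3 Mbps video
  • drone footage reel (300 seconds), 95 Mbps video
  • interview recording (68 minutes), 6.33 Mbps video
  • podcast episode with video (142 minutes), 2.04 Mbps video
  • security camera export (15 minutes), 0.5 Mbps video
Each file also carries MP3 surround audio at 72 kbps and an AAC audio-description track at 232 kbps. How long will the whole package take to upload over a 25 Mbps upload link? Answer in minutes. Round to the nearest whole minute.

61 minutes

Audio total: 72 + 232 = 304 kbps = 0.304 Mbps.
Twitch VOD: 6.604 Mbps × 2340 s = 15453.4 Mb
drone footage reel: 95.304 Mbps × 300 s = 28591.2 Mb
interview recording: 6.634 Mbps × 4080 s = 27066.7 Mb
podcast episode with video: 2.344 Mbps × 8520 s = 19970.9 Mb
security camera export: 0.804 Mbps × 900 s = 723.6 Mb
Total: 91805.8 Mb = 11475.7 MB.
At 25 Mbps: 91805.8 / 25 = 3672 s ≈ 61.2 minutes.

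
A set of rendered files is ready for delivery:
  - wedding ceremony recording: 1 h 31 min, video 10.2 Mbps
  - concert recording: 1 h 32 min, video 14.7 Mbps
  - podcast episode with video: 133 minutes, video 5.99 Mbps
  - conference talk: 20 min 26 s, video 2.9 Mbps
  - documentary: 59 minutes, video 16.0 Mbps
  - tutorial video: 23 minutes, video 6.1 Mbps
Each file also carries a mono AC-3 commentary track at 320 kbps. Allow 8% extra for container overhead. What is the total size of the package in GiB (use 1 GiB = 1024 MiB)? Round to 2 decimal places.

32.85 GiB

Audio: 320 kbps = 0.320 Mbps.
wedding ceremony recording: 10.520 Mbps × 5460 s × 1.08 = 62034.3 Mb
concert recording: 15.020 Mbps × 5520 s × 1.08 = 89543.2 Mb
podcast episode with video: 6.310 Mbps × 7980 s × 1.08 = 54382.1 Mb
conference talk: 3.220 Mbps × 1226 s × 1.08 = 4263.5 Mb
documentary: 16.320 Mbps × 3540 s × 1.08 = 62394.6 Mb
tutorial video: 6.420 Mbps × 1380 s × 1.08 = 9568.4 Mb
Total: 282186.2 Mb = 35273.3 MB.
= 32.85 GiB.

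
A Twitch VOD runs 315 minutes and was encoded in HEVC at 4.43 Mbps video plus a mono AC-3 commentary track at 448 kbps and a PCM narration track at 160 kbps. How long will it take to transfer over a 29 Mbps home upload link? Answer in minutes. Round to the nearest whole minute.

55 minutes

315 min = 18900 s
Audio total: 448 + 160 = 608 kbps = 0.608 Mbps.
Total bitrate: 5.038 Mbps.
File: 5.038 Mbps × 18900 s = 95218.2 Mb.
At 29 Mbps: 95218.2 / 29 = 3283.4 s ≈ 54.7 minutes.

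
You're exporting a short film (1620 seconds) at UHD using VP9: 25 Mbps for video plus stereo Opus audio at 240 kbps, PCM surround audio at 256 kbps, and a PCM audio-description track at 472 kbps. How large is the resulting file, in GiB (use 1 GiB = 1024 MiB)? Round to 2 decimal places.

4.90 GiB

Audio total: 240 + 256 + 472 = 968 kbps = 0.968 Mbps.
Total bitrate: 25 + 0.968 = 25.968 Mbps.
Stream data: 25.968 Mbps × 1620 s = 42068.2 Mb.
42,068 Mb = 5,258,520,000 bytes ÷ 1,073,741,824 = 4.897 GiB.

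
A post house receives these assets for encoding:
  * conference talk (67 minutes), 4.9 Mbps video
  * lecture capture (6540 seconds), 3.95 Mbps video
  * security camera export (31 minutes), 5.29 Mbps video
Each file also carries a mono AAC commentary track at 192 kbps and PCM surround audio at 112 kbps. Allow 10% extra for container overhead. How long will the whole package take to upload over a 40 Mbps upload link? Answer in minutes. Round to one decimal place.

Audio total: 192 + 112 = 304 kbps = 0.304 Mbps.
conference talk: 5.204 Mbps × 4020 s × 1.10 = 23012.1 Mb
lecture capture: 4.254 Mbps × 6540 s × 1.10 = 30603.3 Mb
security camera export: 5.594 Mbps × 1860 s × 1.10 = 11445.3 Mb
Total: 65060.7 Mb = 8132.6 MB.
At 40 Mbps: 65060.7 / 40 = 1627 s ≈ 27.1 minutes.

27.1 minutes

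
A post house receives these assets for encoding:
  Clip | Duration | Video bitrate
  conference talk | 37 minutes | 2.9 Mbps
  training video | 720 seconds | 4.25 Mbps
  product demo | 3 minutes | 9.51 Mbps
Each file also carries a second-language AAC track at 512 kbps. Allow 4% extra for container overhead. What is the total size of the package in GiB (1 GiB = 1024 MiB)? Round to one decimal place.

1.6 GiB

Audio: 512 kbps = 0.512 Mbps.
conference talk: 3.412 Mbps × 2220 s × 1.04 = 7877.6 Mb
training video: 4.762 Mbps × 720 s × 1.04 = 3565.8 Mb
product demo: 10.022 Mbps × 180 s × 1.04 = 1876.1 Mb
Total: 13319.5 Mb = 1664.9 MB.
= 1.551 GiB.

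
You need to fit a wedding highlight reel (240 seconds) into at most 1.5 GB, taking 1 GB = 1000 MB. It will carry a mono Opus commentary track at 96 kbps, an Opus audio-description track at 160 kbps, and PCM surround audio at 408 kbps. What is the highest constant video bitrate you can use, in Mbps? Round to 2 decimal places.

Budget: 1.5 GB = 12000.0 Mb.
Total bitrate budget: 12000.0 Mb / 240 s = 50.000 Mbps.
Audio total: 96 + 160 + 408 = 664 kbps = 0.664 Mbps.
Video: 50.000 − 0.664 = 49.336 Mbps.

49.34 Mbps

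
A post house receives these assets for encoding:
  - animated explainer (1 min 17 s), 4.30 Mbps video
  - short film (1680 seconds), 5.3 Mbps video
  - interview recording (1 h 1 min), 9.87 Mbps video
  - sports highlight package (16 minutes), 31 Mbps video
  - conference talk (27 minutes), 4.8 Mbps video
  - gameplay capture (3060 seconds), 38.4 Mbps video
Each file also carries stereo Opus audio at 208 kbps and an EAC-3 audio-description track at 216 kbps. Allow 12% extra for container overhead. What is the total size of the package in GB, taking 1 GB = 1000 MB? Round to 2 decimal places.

28.71 GB

Audio total: 208 + 216 = 424 kbps = 0.424 Mbps.
animated explainer: 4.724 Mbps × 77 s × 1.12 = 407.4 Mb
short film: 5.724 Mbps × 1680 s × 1.12 = 10770.3 Mb
interview recording: 10.294 Mbps × 3660 s × 1.12 = 42197.2 Mb
sports highlight package: 31.424 Mbps × 960 s × 1.12 = 33787.1 Mb
conference talk: 5.224 Mbps × 1620 s × 1.12 = 9478.4 Mb
gameplay capture: 38.824 Mbps × 3060 s × 1.12 = 133057.6 Mb
Total: 229698.0 Mb = 28712.2 MB.
= 28.71 GB.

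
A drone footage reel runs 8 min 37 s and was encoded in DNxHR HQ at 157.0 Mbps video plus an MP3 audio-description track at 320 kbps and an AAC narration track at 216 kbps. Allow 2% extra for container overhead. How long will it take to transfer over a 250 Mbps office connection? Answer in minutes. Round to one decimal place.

8 min 37 s = 517 s
Audio total: 320 + 216 = 536 kbps = 0.536 Mbps.
Total bitrate: 157.536 Mbps.
File: 157.536 Mbps × 517 s = 81446.1 Mb.
With 2% container overhead: ×1.02. → 83075.0 Mb.
At 250 Mbps: 83075.0 / 250 = 332.3 s ≈ 5.54 minutes.

5.5 minutes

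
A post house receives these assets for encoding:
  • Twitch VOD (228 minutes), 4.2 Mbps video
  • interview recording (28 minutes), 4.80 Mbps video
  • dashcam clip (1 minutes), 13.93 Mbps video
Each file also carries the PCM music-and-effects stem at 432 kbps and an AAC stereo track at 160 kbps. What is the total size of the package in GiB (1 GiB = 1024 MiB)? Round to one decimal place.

8.8 GiB

Audio total: 432 + 160 = 592 kbps = 0.592 Mbps.
Twitch VOD: 4.792 Mbps × 13680 s = 65554.6 Mb
interview recording: 5.392 Mbps × 1680 s = 9058.6 Mb
dashcam clip: 14.522 Mbps × 60 s = 871.3 Mb
Total: 75484.4 Mb = 9435.6 MB.
= 8.788 GiB.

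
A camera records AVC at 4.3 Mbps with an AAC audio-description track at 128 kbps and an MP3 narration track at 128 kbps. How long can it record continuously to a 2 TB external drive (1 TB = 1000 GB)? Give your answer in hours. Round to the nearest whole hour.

976 hours

Audio total: 128 + 128 = 256 kbps = 0.256 Mbps.
Total bitrate: 4.3 + 0.256 = 4.556 Mbps.
Capacity: 2 TB = 16,000,000 Mb.
Recording time: 16,000,000 / 4.556 = 3,511,853 s ≈ 976 hours.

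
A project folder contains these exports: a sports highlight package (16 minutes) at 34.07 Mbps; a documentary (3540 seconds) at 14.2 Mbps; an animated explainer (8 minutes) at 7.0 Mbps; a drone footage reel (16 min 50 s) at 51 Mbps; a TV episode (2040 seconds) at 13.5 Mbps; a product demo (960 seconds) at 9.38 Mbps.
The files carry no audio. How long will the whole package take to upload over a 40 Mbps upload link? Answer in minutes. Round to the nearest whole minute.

sports highlight package: 34.070 Mbps × 960 s = 32707.2 Mb
documentary: 14.200 Mbps × 3540 s = 50268.0 Mb
animated explainer: 7.000 Mbps × 480 s = 3360.0 Mb
drone footage reel: 51.000 Mbps × 1010 s = 51510.0 Mb
TV episode: 13.500 Mbps × 2040 s = 27540.0 Mb
product demo: 9.380 Mbps × 960 s = 9004.8 Mb
Total: 174390.0 Mb = 21798.8 MB.
At 40 Mbps: 174390.0 / 40 = 4360 s ≈ 72.7 minutes.

73 minutes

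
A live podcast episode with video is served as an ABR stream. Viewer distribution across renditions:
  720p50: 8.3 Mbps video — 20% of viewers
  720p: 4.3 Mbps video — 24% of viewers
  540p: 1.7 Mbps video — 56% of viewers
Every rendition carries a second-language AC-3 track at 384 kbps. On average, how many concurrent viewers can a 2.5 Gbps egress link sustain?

620

Audio: 384 kbps = 0.384 Mbps.
Average per-viewer bitrate: 0.20×8.684 + 0.24×4.684 + 0.56×2.084 = 4.028 Mbps.
2.5 Gbps = 2,500 Mbps; 2,500 / 4.028 = 620.66 → 620.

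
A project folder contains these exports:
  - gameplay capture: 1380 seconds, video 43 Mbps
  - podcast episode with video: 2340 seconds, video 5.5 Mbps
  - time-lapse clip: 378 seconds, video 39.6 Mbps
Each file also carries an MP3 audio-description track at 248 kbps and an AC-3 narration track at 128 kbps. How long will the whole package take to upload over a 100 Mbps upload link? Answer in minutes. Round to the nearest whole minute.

Audio total: 248 + 128 = 376 kbps = 0.376 Mbps.
gameplay capture: 43.376 Mbps × 1380 s = 59858.9 Mb
podcast episode with video: 5.876 Mbps × 2340 s = 13749.8 Mb
time-lapse clip: 39.976 Mbps × 378 s = 15110.9 Mb
Total: 88719.6 Mb = 11090.0 MB.
At 100 Mbps: 88719.6 / 100 = 887 s ≈ 14.8 minutes.

15 minutes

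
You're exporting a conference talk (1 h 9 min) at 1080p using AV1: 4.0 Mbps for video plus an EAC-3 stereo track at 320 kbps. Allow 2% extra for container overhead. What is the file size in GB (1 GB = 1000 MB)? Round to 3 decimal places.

1 h 9 min = 69 min = 4140 s
Audio: 320 kbps = 0.320 Mbps.
Total bitrate: 4.0 + 0.320 = 4.320 Mbps.
Stream data: 4.320 Mbps × 4140 s = 17884.8 Mb.
With 2% container overhead: ×1.02.
18,242 Mb ÷ 8 = 2,280 MB → 2.280 GB.

2.280 GB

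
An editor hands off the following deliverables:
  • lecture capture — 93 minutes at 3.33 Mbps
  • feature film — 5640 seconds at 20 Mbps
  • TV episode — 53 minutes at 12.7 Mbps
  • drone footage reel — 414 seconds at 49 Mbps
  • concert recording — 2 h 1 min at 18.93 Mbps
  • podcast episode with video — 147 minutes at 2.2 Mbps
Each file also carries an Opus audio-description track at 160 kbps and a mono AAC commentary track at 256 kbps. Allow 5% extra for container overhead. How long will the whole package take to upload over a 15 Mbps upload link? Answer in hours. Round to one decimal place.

Audio total: 160 + 256 = 416 kbps = 0.416 Mbps.
lecture capture: 3.746 Mbps × 5580 s × 1.05 = 21947.8 Mb
feature film: 20.416 Mbps × 5640 s × 1.05 = 120903.6 Mb
TV episode: 13.116 Mbps × 3180 s × 1.05 = 43794.3 Mb
drone footage reel: 49.416 Mbps × 414 s × 1.05 = 21481.1 Mb
concert recording: 19.346 Mbps × 7260 s × 1.05 = 147474.6 Mb
podcast episode with video: 2.616 Mbps × 8820 s × 1.05 = 24226.8 Mb
Total: 379828.2 Mb = 47478.5 MB.
At 15 Mbps: 379828.2 / 15 = 25322 s ≈ 7.03 hours.

7.0 hours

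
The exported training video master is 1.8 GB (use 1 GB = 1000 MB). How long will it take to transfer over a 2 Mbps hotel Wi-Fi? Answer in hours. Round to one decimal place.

2.0 hours

File: 1.8 GB = 14400.0 Mb.
At 2 Mbps: 14400.0 / 2 = 7200.0 s ≈ 2 hours.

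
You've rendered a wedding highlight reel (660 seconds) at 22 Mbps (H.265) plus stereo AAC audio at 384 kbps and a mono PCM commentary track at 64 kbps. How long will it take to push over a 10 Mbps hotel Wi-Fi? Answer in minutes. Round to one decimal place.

24.7 minutes

Audio total: 384 + 64 = 448 kbps = 0.448 Mbps.
Total bitrate: 22.448 Mbps.
File: 22.448 Mbps × 660 s = 14815.7 Mb.
At 10 Mbps: 14815.7 / 10 = 1481.6 s ≈ 24.7 minutes.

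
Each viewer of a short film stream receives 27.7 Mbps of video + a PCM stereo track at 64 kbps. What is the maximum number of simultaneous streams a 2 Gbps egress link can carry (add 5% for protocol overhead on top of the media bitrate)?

68

Audio: 64 kbps = 0.064 Mbps.
Per-viewer media rate: 27.764 Mbps.
On the wire with 5% overhead: 29.152 Mbps.
2 Gbps = 2,000 Mbps; 2,000 / 29.152 = 68.61 → 68 viewers.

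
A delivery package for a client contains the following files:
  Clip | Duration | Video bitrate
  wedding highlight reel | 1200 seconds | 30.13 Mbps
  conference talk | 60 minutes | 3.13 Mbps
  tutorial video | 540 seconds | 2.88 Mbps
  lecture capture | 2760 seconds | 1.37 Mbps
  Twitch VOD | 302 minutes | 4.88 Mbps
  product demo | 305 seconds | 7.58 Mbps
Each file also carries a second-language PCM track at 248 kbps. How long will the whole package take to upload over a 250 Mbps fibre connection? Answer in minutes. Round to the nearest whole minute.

10 minutes

Audio: 248 kbps = 0.248 Mbps.
wedding highlight reel: 30.378 Mbps × 1200 s = 36453.6 Mb
conference talk: 3.378 Mbps × 3600 s = 12160.8 Mb
tutorial video: 3.128 Mbps × 540 s = 1689.1 Mb
lecture capture: 1.618 Mbps × 2760 s = 4465.7 Mb
Twitch VOD: 5.128 Mbps × 18120 s = 92919.4 Mb
product demo: 7.828 Mbps × 305 s = 2387.5 Mb
Total: 150076.1 Mb = 18759.5 MB.
At 250 Mbps: 150076.1 / 250 = 600 s ≈ 10 minutes.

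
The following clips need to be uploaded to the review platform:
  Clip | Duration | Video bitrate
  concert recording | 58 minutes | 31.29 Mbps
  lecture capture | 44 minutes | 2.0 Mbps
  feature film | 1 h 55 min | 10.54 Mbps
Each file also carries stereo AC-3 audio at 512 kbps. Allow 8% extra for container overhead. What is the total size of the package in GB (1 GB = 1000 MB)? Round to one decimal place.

Audio: 512 kbps = 0.512 Mbps.
concert recording: 31.802 Mbps × 3480 s × 1.08 = 119524.6 Mb
lecture capture: 2.512 Mbps × 2640 s × 1.08 = 7162.2 Mb
feature film: 11.052 Mbps × 6900 s × 1.08 = 82359.5 Mb
Total: 209046.4 Mb = 26130.8 MB.
= 26.13 GB.

26.1 GB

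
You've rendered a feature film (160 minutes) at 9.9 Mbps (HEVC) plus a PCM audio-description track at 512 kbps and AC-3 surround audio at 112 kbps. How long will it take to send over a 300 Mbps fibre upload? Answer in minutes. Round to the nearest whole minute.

6 minutes

160 min = 9600 s
Audio total: 512 + 112 = 624 kbps = 0.624 Mbps.
Total bitrate: 10.524 Mbps.
File: 10.524 Mbps × 9600 s = 101030.4 Mb.
At 300 Mbps: 101030.4 / 300 = 336.8 s ≈ 5.61 minutes.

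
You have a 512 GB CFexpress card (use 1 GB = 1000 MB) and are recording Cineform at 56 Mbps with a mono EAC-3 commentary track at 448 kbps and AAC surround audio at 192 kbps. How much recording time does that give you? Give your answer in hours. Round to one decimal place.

20.1 hours

Audio total: 448 + 192 = 640 kbps = 0.640 Mbps.
Total bitrate: 56 + 0.640 = 56.640 Mbps.
Capacity: 512 GB = 4,096,000 Mb.
Recording time: 4,096,000 / 56.640 = 72,316 s ≈ 20.1 hours.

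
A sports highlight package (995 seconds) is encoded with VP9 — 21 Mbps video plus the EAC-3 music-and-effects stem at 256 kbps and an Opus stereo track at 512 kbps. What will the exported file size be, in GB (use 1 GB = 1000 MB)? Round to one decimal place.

Audio total: 256 + 512 = 768 kbps = 0.768 Mbps.
Total bitrate: 21 + 0.768 = 21.768 Mbps.
Stream data: 21.768 Mbps × 995 s = 21659.2 Mb.
21,659 Mb ÷ 8 = 2,707 MB → 2.707 GB.

2.7 GB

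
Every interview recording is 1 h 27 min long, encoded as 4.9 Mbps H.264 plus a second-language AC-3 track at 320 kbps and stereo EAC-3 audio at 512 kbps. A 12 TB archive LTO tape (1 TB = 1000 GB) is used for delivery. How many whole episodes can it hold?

1 h 27 min = 87 min = 5220 s
Audio total: 320 + 512 = 832 kbps = 0.832 Mbps.
Total bitrate: 5.732 Mbps.
Per item: 5.732 Mbps × 5220 s = 29,921 Mb = 3,740 MB.
Capacity: 12 TB = 96,000,000 Mb; 3208.44 items → 3208 complete.

3208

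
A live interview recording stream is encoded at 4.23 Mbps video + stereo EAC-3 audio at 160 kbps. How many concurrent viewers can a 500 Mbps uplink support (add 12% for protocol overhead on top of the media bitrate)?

Audio: 160 kbps = 0.160 Mbps.
Per-viewer media rate: 4.390 Mbps.
On the wire with 12% overhead: 4.917 Mbps.
500 Mbps = 500.0 Mbps; 500.0 / 4.917 = 101.69 → 101 viewers.

101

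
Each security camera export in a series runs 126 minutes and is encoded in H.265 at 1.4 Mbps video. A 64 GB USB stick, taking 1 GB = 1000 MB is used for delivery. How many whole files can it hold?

48

126 min = 7560 s
Per item: 1.400 Mbps × 7560 s = 10,584 Mb = 1,323 MB.
Capacity: 64 GB = 512,000 Mb; 48.37 items → 48 complete.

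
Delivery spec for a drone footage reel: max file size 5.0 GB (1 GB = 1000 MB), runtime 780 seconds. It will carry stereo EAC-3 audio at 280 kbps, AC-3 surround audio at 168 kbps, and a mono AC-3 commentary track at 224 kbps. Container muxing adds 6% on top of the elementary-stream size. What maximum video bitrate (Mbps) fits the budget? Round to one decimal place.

47.7 Mbps

Budget: 5.0 GB = 40000.0 Mb.
Stream payload after overhead: 40000.0 / 1.06 = 37735.8 Mb.
Total bitrate budget: 37735.8 Mb / 780 s = 48.379 Mbps.
Audio total: 280 + 168 + 224 = 672 kbps = 0.672 Mbps.
Video: 48.379 − 0.672 = 47.707 Mbps.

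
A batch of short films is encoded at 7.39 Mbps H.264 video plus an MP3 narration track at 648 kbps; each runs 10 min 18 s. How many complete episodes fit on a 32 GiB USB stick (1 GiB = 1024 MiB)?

10 min 18 s = 618 s
Audio: 648 kbps = 0.648 Mbps.
Total bitrate: 8.038 Mbps.
Per item: 8.038 Mbps × 618 s = 4,967 Mb = 620.9 MB.
Capacity: 32 GiB = 274,878 Mb; 55.34 items → 55 complete.

55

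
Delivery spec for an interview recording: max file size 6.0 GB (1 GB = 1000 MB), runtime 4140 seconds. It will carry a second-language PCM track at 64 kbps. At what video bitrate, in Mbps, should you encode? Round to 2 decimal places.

Budget: 6.0 GB = 48000.0 Mb.
Total bitrate budget: 48000.0 Mb / 4140 s = 11.594 Mbps.
Audio: 64 kbps = 0.064 Mbps.
Video: 11.594 − 0.064 = 11.530 Mbps.

11.53 Mbps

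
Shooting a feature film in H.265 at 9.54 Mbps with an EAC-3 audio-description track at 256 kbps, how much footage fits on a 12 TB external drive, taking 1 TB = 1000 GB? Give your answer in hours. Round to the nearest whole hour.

2722 hours

Audio: 256 kbps = 0.256 Mbps.
Total bitrate: 9.54 + 0.256 = 9.796 Mbps.
Capacity: 12 TB = 96,000,000 Mb.
Recording time: 96,000,000 / 9.796 = 9,799,918 s ≈ 2,722 hours.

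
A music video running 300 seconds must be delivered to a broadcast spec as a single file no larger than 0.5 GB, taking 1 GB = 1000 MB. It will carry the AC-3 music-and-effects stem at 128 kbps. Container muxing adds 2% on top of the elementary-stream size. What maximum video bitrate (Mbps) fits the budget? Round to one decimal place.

12.9 Mbps

Budget: 0.5 GB = 4000.0 Mb.
Stream payload after overhead: 4000.0 / 1.02 = 3921.6 Mb.
Total bitrate budget: 3921.6 Mb / 300 s = 13.072 Mbps.
Audio: 128 kbps = 0.128 Mbps.
Video: 13.072 − 0.128 = 12.944 Mbps.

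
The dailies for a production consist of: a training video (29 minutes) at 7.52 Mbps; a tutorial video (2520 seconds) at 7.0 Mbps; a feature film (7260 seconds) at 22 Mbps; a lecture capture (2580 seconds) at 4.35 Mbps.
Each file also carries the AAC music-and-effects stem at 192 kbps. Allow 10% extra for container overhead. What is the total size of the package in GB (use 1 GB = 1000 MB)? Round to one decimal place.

28.1 GB

Audio: 192 kbps = 0.192 Mbps.
training video: 7.712 Mbps × 1740 s × 1.10 = 14760.8 Mb
tutorial video: 7.192 Mbps × 2520 s × 1.10 = 19936.2 Mb
feature film: 22.192 Mbps × 7260 s × 1.10 = 177225.3 Mb
lecture capture: 4.542 Mbps × 2580 s × 1.10 = 12890.2 Mb
Total: 224812.5 Mb = 28101.6 MB.
= 28.10 GB.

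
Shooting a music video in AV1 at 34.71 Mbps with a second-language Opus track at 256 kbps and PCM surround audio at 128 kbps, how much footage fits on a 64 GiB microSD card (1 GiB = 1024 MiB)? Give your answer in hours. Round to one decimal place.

Audio total: 256 + 128 = 384 kbps = 0.384 Mbps.
Total bitrate: 34.71 + 0.384 = 35.094 Mbps.
Capacity: 64 GiB = 549,756 Mb.
Recording time: 549,756 / 35.094 = 15,665 s ≈ 4.35 hours.

4.4 hours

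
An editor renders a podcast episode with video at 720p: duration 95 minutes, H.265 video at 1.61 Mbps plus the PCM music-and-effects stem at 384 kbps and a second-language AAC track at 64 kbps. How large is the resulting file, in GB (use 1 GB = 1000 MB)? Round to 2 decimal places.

95 min = 5700 s
Audio total: 384 + 64 = 448 kbps = 0.448 Mbps.
Total bitrate: 1.61 + 0.448 = 2.058 Mbps.
Stream data: 2.058 Mbps × 5700 s = 11730.6 Mb.
11,731 Mb ÷ 8 = 1,466 MB → 1.466 GB.

1.47 GB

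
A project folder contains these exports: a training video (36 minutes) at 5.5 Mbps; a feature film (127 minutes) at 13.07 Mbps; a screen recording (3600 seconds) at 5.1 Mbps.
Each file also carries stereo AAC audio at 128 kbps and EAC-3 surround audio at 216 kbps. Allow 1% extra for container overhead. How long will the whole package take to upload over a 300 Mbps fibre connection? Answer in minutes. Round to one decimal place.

Audio total: 128 + 216 = 344 kbps = 0.344 Mbps.
training video: 5.844 Mbps × 2160 s × 1.01 = 12749.3 Mb
feature film: 13.414 Mbps × 7620 s × 1.01 = 103236.8 Mb
screen recording: 5.444 Mbps × 3600 s × 1.01 = 19794.4 Mb
Total: 135780.5 Mb = 16972.6 MB.
At 300 Mbps: 135780.5 / 300 = 453 s ≈ 7.54 minutes.

7.5 minutes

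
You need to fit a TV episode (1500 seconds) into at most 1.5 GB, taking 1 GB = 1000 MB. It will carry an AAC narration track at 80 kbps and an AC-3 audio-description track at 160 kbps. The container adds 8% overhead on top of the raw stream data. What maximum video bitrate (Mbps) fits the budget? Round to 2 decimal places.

7.17 Mbps

Budget: 1.5 GB = 12000.0 Mb.
Stream payload after overhead: 12000.0 / 1.08 = 11111.1 Mb.
Total bitrate budget: 11111.1 Mb / 1500 s = 7.407 Mbps.
Audio total: 80 + 160 = 240 kbps = 0.240 Mbps.
Video: 7.407 − 0.240 = 7.167 Mbps.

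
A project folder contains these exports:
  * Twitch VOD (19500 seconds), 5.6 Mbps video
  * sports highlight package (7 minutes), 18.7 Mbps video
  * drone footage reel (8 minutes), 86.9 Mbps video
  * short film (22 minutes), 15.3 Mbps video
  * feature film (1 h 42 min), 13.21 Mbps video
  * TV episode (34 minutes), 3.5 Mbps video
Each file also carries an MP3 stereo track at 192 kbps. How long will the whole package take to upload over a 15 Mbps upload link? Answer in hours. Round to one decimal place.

5.0 hours

Audio: 192 kbps = 0.192 Mbps.
Twitch VOD: 5.792 Mbps × 19500 s = 112944.0 Mb
sports highlight package: 18.892 Mbps × 420 s = 7934.6 Mb
drone footage reel: 87.092 Mbps × 480 s = 41804.2 Mb
short film: 15.492 Mbps × 1320 s = 20449.4 Mb
feature film: 13.402 Mbps × 6120 s = 82020.2 Mb
TV episode: 3.692 Mbps × 2040 s = 7531.7 Mb
Total: 272684.2 Mb = 34085.5 MB.
At 15 Mbps: 272684.2 / 15 = 18179 s ≈ 5.05 hours.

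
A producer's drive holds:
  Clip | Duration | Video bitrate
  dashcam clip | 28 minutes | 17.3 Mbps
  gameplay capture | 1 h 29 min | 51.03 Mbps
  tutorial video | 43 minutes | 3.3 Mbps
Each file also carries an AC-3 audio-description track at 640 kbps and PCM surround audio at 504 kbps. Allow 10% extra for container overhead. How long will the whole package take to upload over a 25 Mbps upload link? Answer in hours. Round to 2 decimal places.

Audio total: 640 + 504 = 1144 kbps = 1.144 Mbps.
dashcam clip: 18.444 Mbps × 1680 s × 1.10 = 34084.5 Mb
gameplay capture: 52.174 Mbps × 5340 s × 1.10 = 306470.1 Mb
tutorial video: 4.444 Mbps × 2580 s × 1.10 = 12612.1 Mb
Total: 353166.7 Mb = 44145.8 MB.
At 25 Mbps: 353166.7 / 25 = 14127 s ≈ 3.92 hours.

3.92 hours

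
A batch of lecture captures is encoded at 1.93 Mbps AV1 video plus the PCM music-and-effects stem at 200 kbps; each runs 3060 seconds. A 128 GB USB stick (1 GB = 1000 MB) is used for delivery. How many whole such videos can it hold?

157

Audio: 200 kbps = 0.200 Mbps.
Total bitrate: 2.130 Mbps.
Per item: 2.130 Mbps × 3060 s = 6,518 Mb = 814.7 MB.
Capacity: 128 GB = 1,024,000 Mb; 157.11 items → 157 complete.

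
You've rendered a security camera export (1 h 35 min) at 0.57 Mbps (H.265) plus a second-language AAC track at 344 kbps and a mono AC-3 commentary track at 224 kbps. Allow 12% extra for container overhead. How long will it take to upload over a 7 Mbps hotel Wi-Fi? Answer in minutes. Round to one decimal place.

17.3 minutes

1 h 35 min = 95 min = 5700 s
Audio total: 344 + 224 = 568 kbps = 0.568 Mbps.
Total bitrate: 1.138 Mbps.
File: 1.138 Mbps × 5700 s = 6486.6 Mb.
With 12% container overhead: ×1.12. → 7265.0 Mb.
At 7 Mbps: 7265.0 / 7 = 1037.9 s ≈ 17.3 minutes.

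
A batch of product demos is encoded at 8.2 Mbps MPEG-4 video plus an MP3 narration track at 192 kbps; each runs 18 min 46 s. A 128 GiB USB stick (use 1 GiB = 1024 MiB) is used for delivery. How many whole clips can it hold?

116

18 min 46 s = 1126 s
Audio: 192 kbps = 0.192 Mbps.
Total bitrate: 8.392 Mbps.
Per item: 8.392 Mbps × 1126 s = 9,449 Mb = 1,181 MB.
Capacity: 128 GiB = 1,099,512 Mb; 116.36 items → 116 complete.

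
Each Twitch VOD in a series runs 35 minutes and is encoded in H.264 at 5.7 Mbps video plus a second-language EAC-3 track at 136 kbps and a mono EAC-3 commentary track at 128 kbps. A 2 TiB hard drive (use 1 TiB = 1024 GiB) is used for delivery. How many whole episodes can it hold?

35 min = 2100 s
Audio total: 136 + 128 = 264 kbps = 0.264 Mbps.
Total bitrate: 5.964 Mbps.
Per item: 5.964 Mbps × 2100 s = 12,524 Mb = 1,566 MB.
Capacity: 2 TiB = 17,592,186 Mb; 1404.63 items → 1404 complete.

1404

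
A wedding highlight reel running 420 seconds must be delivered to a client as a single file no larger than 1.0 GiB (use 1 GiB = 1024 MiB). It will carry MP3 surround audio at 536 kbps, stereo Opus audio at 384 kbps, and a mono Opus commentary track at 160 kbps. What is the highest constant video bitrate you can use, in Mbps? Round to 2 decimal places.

Budget: 1.0 GiB = 8589.9 Mb.
Total bitrate budget: 8589.9 Mb / 420 s = 20.452 Mbps.
Audio total: 536 + 384 + 160 = 1080 kbps = 1.080 Mbps.
Video: 20.452 − 1.080 = 19.372 Mbps.

19.37 Mbps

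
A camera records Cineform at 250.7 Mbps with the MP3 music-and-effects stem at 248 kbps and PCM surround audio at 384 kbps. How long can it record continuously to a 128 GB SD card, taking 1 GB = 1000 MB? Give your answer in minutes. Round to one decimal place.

67.9 minutes

Audio total: 248 + 384 = 632 kbps = 0.632 Mbps.
Total bitrate: 250.7 + 0.632 = 251.332 Mbps.
Capacity: 128 GB = 1,024,000 Mb.
Recording time: 1,024,000 / 251.332 = 4,074 s ≈ 67.9 minutes.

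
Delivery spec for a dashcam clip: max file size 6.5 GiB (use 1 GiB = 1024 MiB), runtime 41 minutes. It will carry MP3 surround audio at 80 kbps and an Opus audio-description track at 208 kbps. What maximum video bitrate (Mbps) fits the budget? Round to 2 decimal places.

22.41 Mbps

Budget: 6.5 GiB = 55834.6 Mb.
41 min = 2460 s
Total bitrate budget: 55834.6 Mb / 2460 s = 22.697 Mbps.
Audio total: 80 + 208 = 288 kbps = 0.288 Mbps.
Video: 22.697 − 0.288 = 22.409 Mbps.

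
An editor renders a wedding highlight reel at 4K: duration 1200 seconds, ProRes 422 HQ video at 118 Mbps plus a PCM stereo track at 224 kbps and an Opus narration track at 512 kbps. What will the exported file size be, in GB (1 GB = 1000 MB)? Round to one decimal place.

17.8 GB

Audio total: 224 + 512 = 736 kbps = 0.736 Mbps.
Total bitrate: 118 + 0.736 = 118.736 Mbps.
Stream data: 118.736 Mbps × 1200 s = 142483.2 Mb.
142,483 Mb ÷ 8 = 17,810 MB → 17.81 GB.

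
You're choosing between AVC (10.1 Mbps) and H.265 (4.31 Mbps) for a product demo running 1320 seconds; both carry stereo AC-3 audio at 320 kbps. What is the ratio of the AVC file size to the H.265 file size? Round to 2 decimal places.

2.25

Audio: 320 kbps = 0.320 Mbps.
AVC: 10.420 Mbps × 1320 s = 13754.4 Mb = 1.601 GiB.
H.265: 4.630 Mbps × 1320 s = 6111.6 Mb = 0.711 GiB.
Ratio: 1.601 / 0.711 = 2.251.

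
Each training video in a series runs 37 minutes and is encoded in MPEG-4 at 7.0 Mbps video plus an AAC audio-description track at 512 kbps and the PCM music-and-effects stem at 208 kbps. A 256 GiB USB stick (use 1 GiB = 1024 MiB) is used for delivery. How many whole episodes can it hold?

37 min = 2220 s
Audio total: 512 + 208 = 720 kbps = 0.720 Mbps.
Total bitrate: 7.720 Mbps.
Per item: 7.720 Mbps × 2220 s = 17,138 Mb = 2,142 MB.
Capacity: 256 GiB = 2,199,023 Mb; 128.31 items → 128 complete.

128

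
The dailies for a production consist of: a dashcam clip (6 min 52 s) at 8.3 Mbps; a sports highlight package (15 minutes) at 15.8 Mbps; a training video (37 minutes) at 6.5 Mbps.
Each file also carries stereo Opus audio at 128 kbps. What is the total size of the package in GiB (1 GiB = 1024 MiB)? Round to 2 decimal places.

3.79 GiB

Audio: 128 kbps = 0.128 Mbps.
dashcam clip: 8.428 Mbps × 412 s = 3472.3 Mb
sports highlight package: 15.928 Mbps × 900 s = 14335.2 Mb
training video: 6.628 Mbps × 2220 s = 14714.2 Mb
Total: 32521.7 Mb = 4065.2 MB.
= 3.786 GiB.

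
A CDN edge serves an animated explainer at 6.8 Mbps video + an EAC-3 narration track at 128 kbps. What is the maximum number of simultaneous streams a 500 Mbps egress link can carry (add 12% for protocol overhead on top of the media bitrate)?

64

Audio: 128 kbps = 0.128 Mbps.
Per-viewer media rate: 6.928 Mbps.
On the wire with 12% overhead: 7.759 Mbps.
500 Mbps = 500.0 Mbps; 500.0 / 7.759 = 64.44 → 64 viewers.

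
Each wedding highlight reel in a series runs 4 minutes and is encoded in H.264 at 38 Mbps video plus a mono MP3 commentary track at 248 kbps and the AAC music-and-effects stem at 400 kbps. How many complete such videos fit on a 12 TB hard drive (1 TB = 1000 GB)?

10349

4 min = 240 s
Audio total: 248 + 400 = 648 kbps = 0.648 Mbps.
Total bitrate: 38.648 Mbps.
Per item: 38.648 Mbps × 240 s = 9,276 Mb = 1,159 MB.
Capacity: 12 TB = 96,000,000 Mb; 10349.82 items → 10349 complete.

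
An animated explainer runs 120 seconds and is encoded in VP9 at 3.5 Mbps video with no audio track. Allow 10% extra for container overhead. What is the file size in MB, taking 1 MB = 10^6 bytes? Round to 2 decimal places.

Total bitrate: 3.5 Mbps.
Stream data: 3.500 Mbps × 120 s = 420.0 Mb.
With 10% container overhead: ×1.10.
462.0 Mb ÷ 8 = 57.75 MB → 57.75 MB.

57.75 MB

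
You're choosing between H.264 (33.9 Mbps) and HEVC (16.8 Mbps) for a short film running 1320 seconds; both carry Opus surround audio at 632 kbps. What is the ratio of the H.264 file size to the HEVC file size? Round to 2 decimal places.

1.98

Audio: 632 kbps = 0.632 Mbps.
H.264: 34.532 Mbps × 1320 s = 45582.2 Mb = 5.698 GB.
HEVC: 17.432 Mbps × 1320 s = 23010.2 Mb = 2.876 GB.
Ratio: 5.698 / 2.876 = 1.981.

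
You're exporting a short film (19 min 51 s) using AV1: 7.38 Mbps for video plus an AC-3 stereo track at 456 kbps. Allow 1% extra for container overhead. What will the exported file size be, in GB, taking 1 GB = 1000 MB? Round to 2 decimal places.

1.18 GB

19 min 51 s = 1191 s
Audio: 456 kbps = 0.456 Mbps.
Total bitrate: 7.38 + 0.456 = 7.836 Mbps.
Stream data: 7.836 Mbps × 1191 s = 9332.7 Mb.
With 1% container overhead: ×1.01.
9,426 Mb ÷ 8 = 1,178 MB → 1.178 GB.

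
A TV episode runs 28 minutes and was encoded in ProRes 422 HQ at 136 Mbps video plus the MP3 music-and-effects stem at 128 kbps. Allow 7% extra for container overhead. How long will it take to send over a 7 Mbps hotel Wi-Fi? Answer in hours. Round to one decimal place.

9.7 hours

28 min = 1680 s
Audio: 128 kbps = 0.128 Mbps.
Total bitrate: 136.128 Mbps.
File: 136.128 Mbps × 1680 s = 228695.0 Mb.
With 7% container overhead: ×1.07. → 244703.7 Mb.
At 7 Mbps: 244703.7 / 7 = 34957.7 s ≈ 9.71 hours.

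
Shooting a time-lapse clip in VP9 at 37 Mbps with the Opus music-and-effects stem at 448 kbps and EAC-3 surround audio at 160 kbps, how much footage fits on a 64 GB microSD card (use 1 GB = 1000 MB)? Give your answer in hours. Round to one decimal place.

Audio total: 448 + 160 = 608 kbps = 0.608 Mbps.
Total bitrate: 37 + 0.608 = 37.608 Mbps.
Capacity: 64 GB = 512,000 Mb.
Recording time: 512,000 / 37.608 = 13,614 s ≈ 3.78 hours.

3.8 hours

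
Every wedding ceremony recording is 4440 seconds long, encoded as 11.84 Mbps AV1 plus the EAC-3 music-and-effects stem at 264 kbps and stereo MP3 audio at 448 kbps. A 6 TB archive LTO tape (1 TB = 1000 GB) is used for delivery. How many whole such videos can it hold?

861

Audio total: 264 + 448 = 712 kbps = 0.712 Mbps.
Total bitrate: 12.552 Mbps.
Per item: 12.552 Mbps × 4440 s = 55,731 Mb = 6,966 MB.
Capacity: 6 TB = 48,000,000 Mb; 861.28 items → 861 complete.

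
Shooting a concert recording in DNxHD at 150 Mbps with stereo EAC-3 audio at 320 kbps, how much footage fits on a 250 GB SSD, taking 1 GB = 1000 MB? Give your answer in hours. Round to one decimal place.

3.7 hours

Audio: 320 kbps = 0.320 Mbps.
Total bitrate: 150 + 0.320 = 150.320 Mbps.
Capacity: 250 GB = 2,000,000 Mb.
Recording time: 2,000,000 / 150.320 = 13,305 s ≈ 3.70 hours.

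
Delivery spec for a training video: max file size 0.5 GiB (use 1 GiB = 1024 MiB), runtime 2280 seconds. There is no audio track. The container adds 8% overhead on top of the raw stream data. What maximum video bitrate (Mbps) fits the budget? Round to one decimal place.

1.7 Mbps

Budget: 0.5 GiB = 4295.0 Mb.
Stream payload after overhead: 4295.0 / 1.08 = 3976.8 Mb.
Total bitrate budget: 3976.8 Mb / 2280 s = 1.744 Mbps.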